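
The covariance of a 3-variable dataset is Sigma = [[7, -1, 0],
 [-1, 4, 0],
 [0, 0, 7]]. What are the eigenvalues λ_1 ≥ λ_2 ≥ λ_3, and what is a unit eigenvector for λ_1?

Step 1 — characteristic polynomial p(λ) = det(λI - Sigma) = λ³ - tr·λ² + c_1·λ - det, where tr = trace, c_1 = sum of the principal 2×2 minors, det = det(Sigma):
  tr = 7 + 4 + 7 = 18,
  c_1 = (7·4 - (-1)²) + (7·7 - (0)²) + (4·7 - (0)²) = 27 + 49 + 28 = 104,
  det = 7·(4·7 - (0)²) - (-1)·((-1)·7 - (0)·(0)) + (0)·((-1)·(0) - 4·(0)) = 7·(28) - (-1)·(-7) + (0)·(0) = 189.
  So p(λ) = λ³ - 18λ² + 104λ - 189.
Step 2 — look for an integer root (rational root theorem: any rational root is an integer divisor of 189). Testing λ = 7:
  p(7) = 343 - 882 + 728 - 189 = 0  ✓
  Dividing out (λ - 7): p(λ) = (λ - 7)(λ² - 11λ + 27).
Step 3 — remaining eigenvalues from the quadratic λ² - 11λ + 27 = 0:
  Δ = 11² - 4·27 = 121 - 108 = 13,  λ = (11 ± √13)/2 = (11 ± 3.6056)/2 ≈ 7.3028 or 3.6972.
  Sorted: λ_1 = 7.3028,  λ_2 = 7,  λ_3 = 3.6972  (check: sum = 18 = tr ✓).

Step 4 — unit eigenvector for λ_1 ≈ 7.3028: v spans the null space of (Sigma - λ_1 I), whose rows are
  r_1 = (-0.3028, -1, 0),  r_2 = (-1, -3.3028, 0),  r_3 = (0, 0, -0.3028).
  v is orthogonal to every row, so take v ∝ r_1 × r_3 = ((-1)·(-0.3028) - (0)·(0), (0)·(0) - (-0.3028)·(-0.3028), (-0.3028)·(0) - (-1)·(0)) ≈ (0.3028, -0.0917, 0).
  Let u = (0.3028, -0.0917, 0).
  ||u|| = √((0.3028)² + (-0.0917)² + (0)²) = √(0.1001) ≈ 0.3163,  v_1 = u/||u|| ≈ (0.9571, -0.2898, 0) (||v_1|| = 1).

λ_1 = 7.3028,  λ_2 = 7,  λ_3 = 3.6972;  v_1 ≈ (0.9571, -0.2898, 0)


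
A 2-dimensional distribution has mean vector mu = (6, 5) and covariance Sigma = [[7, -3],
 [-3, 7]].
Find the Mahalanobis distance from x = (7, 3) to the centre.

Step 1 — centre the observation: (x - mu) = (1, -2).

Step 2 — invert Sigma. det(Sigma) = 7·7 - (-3)² = 40.
  Sigma^{-1} = (1/det) · [[d, -b], [-b, a]] = [[0.175, 0.075],
 [0.075, 0.175]].

Step 3 — form the quadratic (x - mu)^T · Sigma^{-1} · (x - mu):
  Sigma^{-1} · (x - mu) = (0.025, -0.275).
  (x - mu)^T · [Sigma^{-1} · (x - mu)] = (1)·(0.025) + (-2)·(-0.275) = 0.575.

Step 4 — take square root: d = √(0.575) ≈ 0.7583.

d(x, mu) = √(0.575) ≈ 0.7583


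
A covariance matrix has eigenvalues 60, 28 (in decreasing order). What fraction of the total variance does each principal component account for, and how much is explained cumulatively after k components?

Step 1 — total variance = trace(Sigma) = Σ λ_i = 60 + 28 = 88.

Step 2 — fraction explained by component i = λ_i / Σ λ:
  PC1: 60/88 = 0.6818
  PC2: 28/88 = 0.3182

Step 3 — cumulative fraction after k components = (λ_1 + ... + λ_k) / Σ λ:
  k = 1: 60/88 = 0.6818
  k = 2: (60 + 28)/88 = 88/88 = 1

Summary (fraction, with percent):

explained: PC1 0.6818 (68.18%), PC2 0.3182 (31.82%);  cumulative: 0.6818, 1


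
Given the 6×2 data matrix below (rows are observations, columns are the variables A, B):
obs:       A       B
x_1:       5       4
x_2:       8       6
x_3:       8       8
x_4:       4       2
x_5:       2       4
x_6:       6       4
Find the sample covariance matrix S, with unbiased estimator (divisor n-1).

Step 1 — column means:
  mean(A) = (5 + 8 + 8 + 4 + 2 + 6) / 6 = 33/6 = 5.5
  mean(B) = (4 + 6 + 8 + 2 + 4 + 4) / 6 = 28/6 = 4.6667

Step 2 — sample covariance S[i,j] = (1/(n-1)) · Σ_k (x_{k,i} - mean_i) · (x_{k,j} - mean_j), with n-1 = 5.
  S[A,A] = ((-0.5)·(-0.5) + (2.5)·(2.5) + (2.5)·(2.5) + (-1.5)·(-1.5) + (-3.5)·(-3.5) + (0.5)·(0.5)) / 5 = 27.5/5 = 5.5
  S[A,B] = ((-0.5)·(-0.6667) + (2.5)·(1.3333) + (2.5)·(3.3333) + (-1.5)·(-2.6667) + (-3.5)·(-0.6667) + (0.5)·(-0.6667)) / 5 = 18/5 = 3.6
  S[B,B] = ((-0.6667)·(-0.6667) + (1.3333)·(1.3333) + (3.3333)·(3.3333) + (-2.6667)·(-2.6667) + (-0.6667)·(-0.6667) + (-0.6667)·(-0.6667)) / 5 = 21.3333/5 = 4.2667

S is symmetric (S[j,i] = S[i,j]). Assembling:

S = [[5.5, 3.6],
 [3.6, 4.2667]]


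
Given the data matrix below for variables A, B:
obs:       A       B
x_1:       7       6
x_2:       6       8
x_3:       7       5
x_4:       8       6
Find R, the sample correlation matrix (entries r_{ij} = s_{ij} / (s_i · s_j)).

Step 1 — column means:
  mean(A) = (7 + 6 + 7 + 8) / 4 = 28/4 = 7
  mean(B) = (6 + 8 + 5 + 6) / 4 = 25/4 = 6.25

Step 2 — sample variances and covariances s[i,j] = (1/(n-1)) · Σ_k (x_{k,i} - mean_i) · (x_{k,j} - mean_j), with n-1 = 3:
  s[A,A] = ((0)·(0) + (-1)·(-1) + (0)·(0) + (1)·(1)) / 3 = 2/3 = 0.6667
  s[A,B] = ((0)·(-0.25) + (-1)·(1.75) + (0)·(-1.25) + (1)·(-0.25)) / 3 = -2/3 = -0.6667
  s[B,B] = ((-0.25)·(-0.25) + (1.75)·(1.75) + (-1.25)·(-1.25) + (-0.25)·(-0.25)) / 3 = 4.75/3 = 1.5833
  Sample standard deviations s_i = √(s[i,i]):
  s(A) = √(0.6667) = 0.8165
  s(B) = √(1.5833) = 1.2583

Step 3 — r_{ij} = s_{ij} / (s_i · s_j):
  r[A,A] = 1 (diagonal).
  r[A,B] = -0.6667 / (0.8165 · 1.2583) = -0.6667 / 1.0274 = -0.6489
  r[B,B] = 1 (diagonal).

R is symmetric with unit diagonal. Assembling:

R = [[1, -0.6489],
 [-0.6489, 1]]


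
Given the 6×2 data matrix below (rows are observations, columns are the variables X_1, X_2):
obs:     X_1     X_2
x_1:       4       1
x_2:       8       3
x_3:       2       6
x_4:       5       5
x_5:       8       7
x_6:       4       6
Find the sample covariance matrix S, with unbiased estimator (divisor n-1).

Step 1 — column means:
  mean(X_1) = (4 + 8 + 2 + 5 + 8 + 4) / 6 = 31/6 = 5.1667
  mean(X_2) = (1 + 3 + 6 + 5 + 7 + 6) / 6 = 28/6 = 4.6667

Step 2 — sample covariance S[i,j] = (1/(n-1)) · Σ_k (x_{k,i} - mean_i) · (x_{k,j} - mean_j), with n-1 = 5.
  S[X_1,X_1] = ((-1.1667)·(-1.1667) + (2.8333)·(2.8333) + (-3.1667)·(-3.1667) + (-0.1667)·(-0.1667) + (2.8333)·(2.8333) + (-1.1667)·(-1.1667)) / 5 = 28.8333/5 = 5.7667
  S[X_1,X_2] = ((-1.1667)·(-3.6667) + (2.8333)·(-1.6667) + (-3.1667)·(1.3333) + (-0.1667)·(0.3333) + (2.8333)·(2.3333) + (-1.1667)·(1.3333)) / 5 = 0.3333/5 = 0.0667
  S[X_2,X_2] = ((-3.6667)·(-3.6667) + (-1.6667)·(-1.6667) + (1.3333)·(1.3333) + (0.3333)·(0.3333) + (2.3333)·(2.3333) + (1.3333)·(1.3333)) / 5 = 25.3333/5 = 5.0667

S is symmetric (S[j,i] = S[i,j]). Assembling:

S = [[5.7667, 0.0667],
 [0.0667, 5.0667]]


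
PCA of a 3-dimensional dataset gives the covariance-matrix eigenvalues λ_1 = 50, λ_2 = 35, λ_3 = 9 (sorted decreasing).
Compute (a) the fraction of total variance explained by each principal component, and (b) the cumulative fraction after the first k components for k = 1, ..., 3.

Step 1 — total variance = trace(Sigma) = Σ λ_i = 50 + 35 + 9 = 94.

Step 2 — fraction explained by component i = λ_i / Σ λ:
  PC1: 50/94 = 0.5319
  PC2: 35/94 = 0.3723
  PC3: 9/94 = 0.0957

Step 3 — cumulative fraction after k components = (λ_1 + ... + λ_k) / Σ λ:
  k = 1: 50/94 = 0.5319
  k = 2: (50 + 35)/94 = 85/94 = 0.9043
  k = 3: (50 + 35 + 9)/94 = 94/94 = 1

Summary (fraction, with percent):

explained: PC1 0.5319 (53.19%), PC2 0.3723 (37.23%), PC3 0.0957 (9.57%);  cumulative: 0.5319, 0.9043, 1


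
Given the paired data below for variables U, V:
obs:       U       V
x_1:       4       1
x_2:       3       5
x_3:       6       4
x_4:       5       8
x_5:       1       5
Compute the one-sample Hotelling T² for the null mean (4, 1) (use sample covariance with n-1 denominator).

Step 1 — sample mean vector:
  mean(U) = (4 + 3 + 6 + 5 + 1) / 5 = 19/5 = 3.8
  mean(V) = (1 + 5 + 4 + 8 + 5) / 5 = 23/5 = 4.6
  x̄ = (3.8, 4.6),  deviation x̄ - mu_0 = (3.8, 4.6) - (4, 1) = (-0.2, 3.6).

Step 2 — sample covariance matrix, S[i,j] = (1/(n-1)) · Σ_k (x_{k,i} - mean_i) · (x_{k,j} - mean_j), divisor n-1 = 4:
  S[U,U] = ((0.2)·(0.2) + (-0.8)·(-0.8) + (2.2)·(2.2) + (1.2)·(1.2) + (-2.8)·(-2.8)) / 4 = 14.8/4 = 3.7
  S[U,V] = ((0.2)·(-3.6) + (-0.8)·(0.4) + (2.2)·(-0.6) + (1.2)·(3.4) + (-2.8)·(0.4)) / 4 = 0.6/4 = 0.15
  S[V,V] = ((-3.6)·(-3.6) + (0.4)·(0.4) + (-0.6)·(-0.6) + (3.4)·(3.4) + (0.4)·(0.4)) / 4 = 25.2/4 = 6.3
  S = [[3.7, 0.15],
 [0.15, 6.3]].

Step 3 — invert S. det(S) = 3.7·6.3 - (0.15)² = 23.2875.
  S^{-1} = (1/det) · [[d, -b], [-b, a]] = [[0.2705, -0.0064],
 [-0.0064, 0.1589]].

Step 4 — quadratic form (x̄ - mu_0)^T · S^{-1} · (x̄ - mu_0):
  S^{-1} · (x̄ - mu_0) = (-0.0773, 0.5733),
  (x̄ - mu_0)^T · [...] = (-0.2)·(-0.0773) + (3.6)·(0.5733) = 2.0792.

Step 5 — scale by n: T² = 5 · 2.0792 = 10.3961.

T² ≈ 10.3961


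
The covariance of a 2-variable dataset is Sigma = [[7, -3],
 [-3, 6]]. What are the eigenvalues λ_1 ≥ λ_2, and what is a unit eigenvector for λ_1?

Step 1 — characteristic polynomial of 2×2 Sigma:
  det(Sigma - λI) = λ² - trace · λ + det = 0.
  trace = 7 + 6 = 13, det = 7·6 - (-3)² = 33.
Step 2 — discriminant:
  Δ = trace² - 4·det = 169 - 132 = 37.
Step 3 — eigenvalues:
  λ = (trace ± √Δ)/2 = (13 ± 6.0828)/2,
  λ_1 = 9.5414,  λ_2 = 3.4586.

Step 4 — unit eigenvector for λ_1: solve (Sigma - λ_1 I)v = 0. First row:
  (7 - 9.5414)·v_x + (-3)·v_y = 0, i.e. (-2.5414)·v_x + (-3)·v_y = 0,
  so v ∝ (b, λ_1 - a) = (-3, 2.5414); multiply by -1 so the first entry is positive: u = (3, -2.5414).
  ||u|| = √((3)² + (-2.5414)²) = √(15.4586) ≈ 3.9317,
  v_1 = u/||u|| ≈ (0.763, -0.6464) (||v_1|| = 1).

λ_1 = 9.5414,  λ_2 = 3.4586;  v_1 ≈ (0.763, -0.6464)


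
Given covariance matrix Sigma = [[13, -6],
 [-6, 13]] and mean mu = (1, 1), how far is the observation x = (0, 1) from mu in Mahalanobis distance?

Step 1 — centre the observation: (x - mu) = (-1, 0).

Step 2 — invert Sigma. det(Sigma) = 13·13 - (-6)² = 133.
  Sigma^{-1} = (1/det) · [[d, -b], [-b, a]] = [[0.0977, 0.0451],
 [0.0451, 0.0977]].

Step 3 — form the quadratic (x - mu)^T · Sigma^{-1} · (x - mu):
  Sigma^{-1} · (x - mu) = (-0.0977, -0.0451).
  (x - mu)^T · [Sigma^{-1} · (x - mu)] = (-1)·(-0.0977) + (0)·(-0.0451) = 0.0977.

Step 4 — take square root: d = √(0.0977) ≈ 0.3126.

d(x, mu) = √(0.0977) ≈ 0.3126


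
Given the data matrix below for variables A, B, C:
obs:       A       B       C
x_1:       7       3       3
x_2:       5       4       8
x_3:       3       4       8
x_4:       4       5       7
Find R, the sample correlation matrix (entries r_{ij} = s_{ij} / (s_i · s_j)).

Step 1 — column means:
  mean(A) = (7 + 5 + 3 + 4) / 4 = 19/4 = 4.75
  mean(B) = (3 + 4 + 4 + 5) / 4 = 16/4 = 4
  mean(C) = (3 + 8 + 8 + 7) / 4 = 26/4 = 6.5

Step 2 — sample variances and covariances s[i,j] = (1/(n-1)) · Σ_k (x_{k,i} - mean_i) · (x_{k,j} - mean_j), with n-1 = 3:
  s[A,A] = ((2.25)·(2.25) + (0.25)·(0.25) + (-1.75)·(-1.75) + (-0.75)·(-0.75)) / 3 = 8.75/3 = 2.9167
  s[A,B] = ((2.25)·(-1) + (0.25)·(0) + (-1.75)·(0) + (-0.75)·(1)) / 3 = -3/3 = -1
  s[A,C] = ((2.25)·(-3.5) + (0.25)·(1.5) + (-1.75)·(1.5) + (-0.75)·(0.5)) / 3 = -10.5/3 = -3.5
  s[B,B] = ((-1)·(-1) + (0)·(0) + (0)·(0) + (1)·(1)) / 3 = 2/3 = 0.6667
  s[B,C] = ((-1)·(-3.5) + (0)·(1.5) + (0)·(1.5) + (1)·(0.5)) / 3 = 4/3 = 1.3333
  s[C,C] = ((-3.5)·(-3.5) + (1.5)·(1.5) + (1.5)·(1.5) + (0.5)·(0.5)) / 3 = 17/3 = 5.6667
  Sample standard deviations s_i = √(s[i,i]):
  s(A) = √(2.9167) = 1.7078
  s(B) = √(0.6667) = 0.8165
  s(C) = √(5.6667) = 2.3805

Step 3 — r_{ij} = s_{ij} / (s_i · s_j):
  r[A,A] = 1 (diagonal).
  r[A,B] = -1 / (1.7078 · 0.8165) = -1 / 1.3944 = -0.7171
  r[A,C] = -3.5 / (1.7078 · 2.3805) = -3.5 / 4.0654 = -0.8609
  r[B,B] = 1 (diagonal).
  r[B,C] = 1.3333 / (0.8165 · 2.3805) = 1.3333 / 1.9437 = 0.686
  r[C,C] = 1 (diagonal).

R is symmetric with unit diagonal. Assembling:

R = [[1, -0.7171, -0.8609],
 [-0.7171, 1, 0.686],
 [-0.8609, 0.686, 1]]


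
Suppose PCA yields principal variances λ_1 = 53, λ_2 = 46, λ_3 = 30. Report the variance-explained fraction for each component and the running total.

Step 1 — total variance = trace(Sigma) = Σ λ_i = 53 + 46 + 30 = 129.

Step 2 — fraction explained by component i = λ_i / Σ λ:
  PC1: 53/129 = 0.4109
  PC2: 46/129 = 0.3566
  PC3: 30/129 = 0.2326

Step 3 — cumulative fraction after k components = (λ_1 + ... + λ_k) / Σ λ:
  k = 1: 53/129 = 0.4109
  k = 2: (53 + 46)/129 = 99/129 = 0.7674
  k = 3: (53 + 46 + 30)/129 = 129/129 = 1

Summary (fraction, with percent):

explained: PC1 0.4109 (41.09%), PC2 0.3566 (35.66%), PC3 0.2326 (23.26%);  cumulative: 0.4109, 0.7674, 1


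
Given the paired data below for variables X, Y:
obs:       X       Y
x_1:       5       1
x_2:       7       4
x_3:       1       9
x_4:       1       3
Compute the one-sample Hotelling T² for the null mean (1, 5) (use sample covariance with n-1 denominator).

Step 1 — sample mean vector:
  mean(X) = (5 + 7 + 1 + 1) / 4 = 14/4 = 3.5
  mean(Y) = (1 + 4 + 9 + 3) / 4 = 17/4 = 4.25
  x̄ = (3.5, 4.25),  deviation x̄ - mu_0 = (3.5, 4.25) - (1, 5) = (2.5, -0.75).

Step 2 — sample covariance matrix, S[i,j] = (1/(n-1)) · Σ_k (x_{k,i} - mean_i) · (x_{k,j} - mean_j), divisor n-1 = 3:
  S[X,X] = ((1.5)·(1.5) + (3.5)·(3.5) + (-2.5)·(-2.5) + (-2.5)·(-2.5)) / 3 = 27/3 = 9
  S[X,Y] = ((1.5)·(-3.25) + (3.5)·(-0.25) + (-2.5)·(4.75) + (-2.5)·(-1.25)) / 3 = -14.5/3 = -4.8333
  S[Y,Y] = ((-3.25)·(-3.25) + (-0.25)·(-0.25) + (4.75)·(4.75) + (-1.25)·(-1.25)) / 3 = 34.75/3 = 11.5833
  S = [[9, -4.8333],
 [-4.8333, 11.5833]].

Step 3 — invert S. det(S) = 9·11.5833 - (-4.8333)² = 80.8889.
  S^{-1} = (1/det) · [[d, -b], [-b, a]] = [[0.1432, 0.0598],
 [0.0598, 0.1113]].

Step 4 — quadratic form (x̄ - mu_0)^T · S^{-1} · (x̄ - mu_0):
  S^{-1} · (x̄ - mu_0) = (0.3132, 0.0659),
  (x̄ - mu_0)^T · [...] = (2.5)·(0.3132) + (-0.75)·(0.0659) = 0.7335.

Step 5 — scale by n: T² = 4 · 0.7335 = 2.9341.

T² ≈ 2.9341


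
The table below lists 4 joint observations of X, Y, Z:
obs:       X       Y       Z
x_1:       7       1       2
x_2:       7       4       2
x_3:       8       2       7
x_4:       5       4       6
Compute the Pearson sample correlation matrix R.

Step 1 — column means:
  mean(X) = (7 + 7 + 8 + 5) / 4 = 27/4 = 6.75
  mean(Y) = (1 + 4 + 2 + 4) / 4 = 11/4 = 2.75
  mean(Z) = (2 + 2 + 7 + 6) / 4 = 17/4 = 4.25

Step 2 — sample variances and covariances s[i,j] = (1/(n-1)) · Σ_k (x_{k,i} - mean_i) · (x_{k,j} - mean_j), with n-1 = 3:
  s[X,X] = ((0.25)·(0.25) + (0.25)·(0.25) + (1.25)·(1.25) + (-1.75)·(-1.75)) / 3 = 4.75/3 = 1.5833
  s[X,Y] = ((0.25)·(-1.75) + (0.25)·(1.25) + (1.25)·(-0.75) + (-1.75)·(1.25)) / 3 = -3.25/3 = -1.0833
  s[X,Z] = ((0.25)·(-2.25) + (0.25)·(-2.25) + (1.25)·(2.75) + (-1.75)·(1.75)) / 3 = -0.75/3 = -0.25
  s[Y,Y] = ((-1.75)·(-1.75) + (1.25)·(1.25) + (-0.75)·(-0.75) + (1.25)·(1.25)) / 3 = 6.75/3 = 2.25
  s[Y,Z] = ((-1.75)·(-2.25) + (1.25)·(-2.25) + (-0.75)·(2.75) + (1.25)·(1.75)) / 3 = 1.25/3 = 0.4167
  s[Z,Z] = ((-2.25)·(-2.25) + (-2.25)·(-2.25) + (2.75)·(2.75) + (1.75)·(1.75)) / 3 = 20.75/3 = 6.9167
  Sample standard deviations s_i = √(s[i,i]):
  s(X) = √(1.5833) = 1.2583
  s(Y) = √(2.25) = 1.5
  s(Z) = √(6.9167) = 2.63

Step 3 — r_{ij} = s_{ij} / (s_i · s_j):
  r[X,X] = 1 (diagonal).
  r[X,Y] = -1.0833 / (1.2583 · 1.5) = -1.0833 / 1.8875 = -0.574
  r[X,Z] = -0.25 / (1.2583 · 2.63) = -0.25 / 3.3093 = -0.0755
  r[Y,Y] = 1 (diagonal).
  r[Y,Z] = 0.4167 / (1.5 · 2.63) = 0.4167 / 3.9449 = 0.1056
  r[Z,Z] = 1 (diagonal).

R is symmetric with unit diagonal. Assembling:

R = [[1, -0.574, -0.0755],
 [-0.574, 1, 0.1056],
 [-0.0755, 0.1056, 1]]


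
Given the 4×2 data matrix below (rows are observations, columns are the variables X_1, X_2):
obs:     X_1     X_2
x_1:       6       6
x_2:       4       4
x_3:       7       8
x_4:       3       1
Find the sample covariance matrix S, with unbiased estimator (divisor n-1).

Step 1 — column means:
  mean(X_1) = (6 + 4 + 7 + 3) / 4 = 20/4 = 5
  mean(X_2) = (6 + 4 + 8 + 1) / 4 = 19/4 = 4.75

Step 2 — sample covariance S[i,j] = (1/(n-1)) · Σ_k (x_{k,i} - mean_i) · (x_{k,j} - mean_j), with n-1 = 3.
  S[X_1,X_1] = ((1)·(1) + (-1)·(-1) + (2)·(2) + (-2)·(-2)) / 3 = 10/3 = 3.3333
  S[X_1,X_2] = ((1)·(1.25) + (-1)·(-0.75) + (2)·(3.25) + (-2)·(-3.75)) / 3 = 16/3 = 5.3333
  S[X_2,X_2] = ((1.25)·(1.25) + (-0.75)·(-0.75) + (3.25)·(3.25) + (-3.75)·(-3.75)) / 3 = 26.75/3 = 8.9167

S is symmetric (S[j,i] = S[i,j]). Assembling:

S = [[3.3333, 5.3333],
 [5.3333, 8.9167]]


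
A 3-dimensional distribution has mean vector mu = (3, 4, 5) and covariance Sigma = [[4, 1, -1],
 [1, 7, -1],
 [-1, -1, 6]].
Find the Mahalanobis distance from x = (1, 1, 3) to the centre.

Step 1 — centre the observation: (x - mu) = (-2, -3, -2).

Step 2 — invert Sigma (cofactor / det for 3×3, or solve directly):
  Sigma^{-1} = [[0.268, -0.0327, 0.0392],
 [-0.0327, 0.1503, 0.0196],
 [0.0392, 0.0196, 0.1765]].

Step 3 — form the quadratic (x - mu)^T · Sigma^{-1} · (x - mu):
  Sigma^{-1} · (x - mu) = (-0.5163, -0.4248, -0.4902).
  (x - mu)^T · [Sigma^{-1} · (x - mu)] = (-2)·(-0.5163) + (-3)·(-0.4248) + (-2)·(-0.4902) = 3.2876.

Step 4 — take square root: d = √(3.2876) ≈ 1.8132.

d(x, mu) = √(3.2876) ≈ 1.8132


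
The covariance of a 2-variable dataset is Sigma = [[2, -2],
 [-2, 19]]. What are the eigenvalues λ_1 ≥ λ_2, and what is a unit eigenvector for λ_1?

Step 1 — characteristic polynomial of 2×2 Sigma:
  det(Sigma - λI) = λ² - trace · λ + det = 0.
  trace = 2 + 19 = 21, det = 2·19 - (-2)² = 34.
Step 2 — discriminant:
  Δ = trace² - 4·det = 441 - 136 = 305.
Step 3 — eigenvalues:
  λ = (trace ± √Δ)/2 = (21 ± 17.4642)/2,
  λ_1 = 19.2321,  λ_2 = 1.7679.

Step 4 — unit eigenvector for λ_1: solve (Sigma - λ_1 I)v = 0. First row:
  (2 - 19.2321)·v_x + (-2)·v_y = 0, i.e. (-17.2321)·v_x + (-2)·v_y = 0,
  so v ∝ (b, λ_1 - a) = (-2, 17.2321); multiply by -1 so the first entry is positive: u = (2, -17.2321).
  ||u|| = √((2)² + (-17.2321)²) = √(300.9461) ≈ 17.3478,
  v_1 = u/||u|| ≈ (0.1153, -0.9933) (||v_1|| = 1).

λ_1 = 19.2321,  λ_2 = 1.7679;  v_1 ≈ (0.1153, -0.9933)


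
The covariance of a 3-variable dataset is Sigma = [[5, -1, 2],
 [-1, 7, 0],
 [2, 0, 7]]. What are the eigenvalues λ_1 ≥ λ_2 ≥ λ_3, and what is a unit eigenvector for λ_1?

Step 1 — characteristic polynomial p(λ) = det(λI - Sigma) = λ³ - tr·λ² + c_1·λ - det, where tr = trace, c_1 = sum of the principal 2×2 minors, det = det(Sigma):
  tr = 5 + 7 + 7 = 19,
  c_1 = (5·7 - (-1)²) + (5·7 - (2)²) + (7·7 - (0)²) = 34 + 31 + 49 = 114,
  det = 5·(7·7 - (0)²) - (-1)·((-1)·7 - (0)·(2)) + (2)·((-1)·(0) - 7·(2)) = 5·(49) - (-1)·(-7) + (2)·(-14) = 210.
  So p(λ) = λ³ - 19λ² + 114λ - 210.
Step 2 — look for an integer root (rational root theorem: any rational root is an integer divisor of 210). Testing λ = 7:
  p(7) = 343 - 931 + 798 - 210 = 0  ✓
  Dividing out (λ - 7): p(λ) = (λ - 7)(λ² - 12λ + 30).
Step 3 — remaining eigenvalues from the quadratic λ² - 12λ + 30 = 0:
  Δ = 12² - 4·30 = 144 - 120 = 24,  λ = (12 ± √24)/2 = (12 ± 4.899)/2 ≈ 8.4495 or 3.5505.
  Sorted: λ_1 = 8.4495,  λ_2 = 7,  λ_3 = 3.5505  (check: sum = 19 = tr ✓).

Step 4 — unit eigenvector for λ_1 ≈ 8.4495: v spans the null space of (Sigma - λ_1 I), whose rows are
  r_1 = (-3.4495, -1, 2),  r_2 = (-1, -1.4495, 0),  r_3 = (2, 0, -1.4495).
  v is orthogonal to every row, so take v ∝ r_1 × r_2 = ((-1)·(0) - (2)·(-1.4495), (2)·(-1) - (-3.4495)·(0), (-3.4495)·(-1.4495) - (-1)·(-1)) ≈ (2.899, -2, 4).
  Let u = (2.899, -2, 4).
  ||u|| = √((2.899)² + (-2)² + (4)²) = √(28.4041) ≈ 5.3295,  v_1 = u/||u|| ≈ (0.5439, -0.3753, 0.7505) (||v_1|| = 1).

λ_1 = 8.4495,  λ_2 = 7,  λ_3 = 3.5505;  v_1 ≈ (0.5439, -0.3753, 0.7505)


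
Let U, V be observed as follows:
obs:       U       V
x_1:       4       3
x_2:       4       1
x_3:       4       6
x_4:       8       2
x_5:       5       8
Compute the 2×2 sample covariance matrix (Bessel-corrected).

Step 1 — column means:
  mean(U) = (4 + 4 + 4 + 8 + 5) / 5 = 25/5 = 5
  mean(V) = (3 + 1 + 6 + 2 + 8) / 5 = 20/5 = 4

Step 2 — sample covariance S[i,j] = (1/(n-1)) · Σ_k (x_{k,i} - mean_i) · (x_{k,j} - mean_j), with n-1 = 4.
  S[U,U] = ((-1)·(-1) + (-1)·(-1) + (-1)·(-1) + (3)·(3) + (0)·(0)) / 4 = 12/4 = 3
  S[U,V] = ((-1)·(-1) + (-1)·(-3) + (-1)·(2) + (3)·(-2) + (0)·(4)) / 4 = -4/4 = -1
  S[V,V] = ((-1)·(-1) + (-3)·(-3) + (2)·(2) + (-2)·(-2) + (4)·(4)) / 4 = 34/4 = 8.5

S is symmetric (S[j,i] = S[i,j]). Assembling:

S = [[3, -1],
 [-1, 8.5]]


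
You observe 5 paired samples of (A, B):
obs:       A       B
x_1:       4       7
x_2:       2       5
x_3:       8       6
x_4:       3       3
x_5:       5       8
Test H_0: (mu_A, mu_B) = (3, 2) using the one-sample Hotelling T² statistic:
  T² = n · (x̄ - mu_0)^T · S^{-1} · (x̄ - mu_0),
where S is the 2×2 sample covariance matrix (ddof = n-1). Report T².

Step 1 — sample mean vector:
  mean(A) = (4 + 2 + 8 + 3 + 5) / 5 = 22/5 = 4.4
  mean(B) = (7 + 5 + 6 + 3 + 8) / 5 = 29/5 = 5.8
  x̄ = (4.4, 5.8),  deviation x̄ - mu_0 = (4.4, 5.8) - (3, 2) = (1.4, 3.8).

Step 2 — sample covariance matrix, S[i,j] = (1/(n-1)) · Σ_k (x_{k,i} - mean_i) · (x_{k,j} - mean_j), divisor n-1 = 4:
  S[A,A] = ((-0.4)·(-0.4) + (-2.4)·(-2.4) + (3.6)·(3.6) + (-1.4)·(-1.4) + (0.6)·(0.6)) / 4 = 21.2/4 = 5.3
  S[A,B] = ((-0.4)·(1.2) + (-2.4)·(-0.8) + (3.6)·(0.2) + (-1.4)·(-2.8) + (0.6)·(2.2)) / 4 = 7.4/4 = 1.85
  S[B,B] = ((1.2)·(1.2) + (-0.8)·(-0.8) + (0.2)·(0.2) + (-2.8)·(-2.8) + (2.2)·(2.2)) / 4 = 14.8/4 = 3.7
  S = [[5.3, 1.85],
 [1.85, 3.7]].

Step 3 — invert S. det(S) = 5.3·3.7 - (1.85)² = 16.1875.
  S^{-1} = (1/det) · [[d, -b], [-b, a]] = [[0.2286, -0.1143],
 [-0.1143, 0.3274]].

Step 4 — quadratic form (x̄ - mu_0)^T · S^{-1} · (x̄ - mu_0):
  S^{-1} · (x̄ - mu_0) = (-0.1143, 1.0842),
  (x̄ - mu_0)^T · [...] = (1.4)·(-0.1143) + (3.8)·(1.0842) = 3.9598.

Step 5 — scale by n: T² = 5 · 3.9598 = 19.7992.

T² ≈ 19.7992


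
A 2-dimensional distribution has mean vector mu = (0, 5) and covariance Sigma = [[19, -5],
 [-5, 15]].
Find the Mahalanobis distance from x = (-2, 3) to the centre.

Step 1 — centre the observation: (x - mu) = (-2, -2).

Step 2 — invert Sigma. det(Sigma) = 19·15 - (-5)² = 260.
  Sigma^{-1} = (1/det) · [[d, -b], [-b, a]] = [[0.0577, 0.0192],
 [0.0192, 0.0731]].

Step 3 — form the quadratic (x - mu)^T · Sigma^{-1} · (x - mu):
  Sigma^{-1} · (x - mu) = (-0.1538, -0.1846).
  (x - mu)^T · [Sigma^{-1} · (x - mu)] = (-2)·(-0.1538) + (-2)·(-0.1846) = 0.6769.

Step 4 — take square root: d = √(0.6769) ≈ 0.8228.

d(x, mu) = √(0.6769) ≈ 0.8228


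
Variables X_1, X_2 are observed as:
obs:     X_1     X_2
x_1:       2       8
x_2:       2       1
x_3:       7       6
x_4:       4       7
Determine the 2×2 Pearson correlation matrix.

Step 1 — column means:
  mean(X_1) = (2 + 2 + 7 + 4) / 4 = 15/4 = 3.75
  mean(X_2) = (8 + 1 + 6 + 7) / 4 = 22/4 = 5.5

Step 2 — sample variances and covariances s[i,j] = (1/(n-1)) · Σ_k (x_{k,i} - mean_i) · (x_{k,j} - mean_j), with n-1 = 3:
  s[X_1,X_1] = ((-1.75)·(-1.75) + (-1.75)·(-1.75) + (3.25)·(3.25) + (0.25)·(0.25)) / 3 = 16.75/3 = 5.5833
  s[X_1,X_2] = ((-1.75)·(2.5) + (-1.75)·(-4.5) + (3.25)·(0.5) + (0.25)·(1.5)) / 3 = 5.5/3 = 1.8333
  s[X_2,X_2] = ((2.5)·(2.5) + (-4.5)·(-4.5) + (0.5)·(0.5) + (1.5)·(1.5)) / 3 = 29/3 = 9.6667
  Sample standard deviations s_i = √(s[i,i]):
  s(X_1) = √(5.5833) = 2.3629
  s(X_2) = √(9.6667) = 3.1091

Step 3 — r_{ij} = s_{ij} / (s_i · s_j):
  r[X_1,X_1] = 1 (diagonal).
  r[X_1,X_2] = 1.8333 / (2.3629 · 3.1091) = 1.8333 / 7.3466 = 0.2495
  r[X_2,X_2] = 1 (diagonal).

R is symmetric with unit diagonal. Assembling:

R = [[1, 0.2495],
 [0.2495, 1]]


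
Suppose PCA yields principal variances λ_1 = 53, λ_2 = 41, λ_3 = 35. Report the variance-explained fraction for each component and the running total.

Step 1 — total variance = trace(Sigma) = Σ λ_i = 53 + 41 + 35 = 129.

Step 2 — fraction explained by component i = λ_i / Σ λ:
  PC1: 53/129 = 0.4109
  PC2: 41/129 = 0.3178
  PC3: 35/129 = 0.2713

Step 3 — cumulative fraction after k components = (λ_1 + ... + λ_k) / Σ λ:
  k = 1: 53/129 = 0.4109
  k = 2: (53 + 41)/129 = 94/129 = 0.7287
  k = 3: (53 + 41 + 35)/129 = 129/129 = 1

Summary (fraction, with percent):

explained: PC1 0.4109 (41.09%), PC2 0.3178 (31.78%), PC3 0.2713 (27.13%);  cumulative: 0.4109, 0.7287, 1


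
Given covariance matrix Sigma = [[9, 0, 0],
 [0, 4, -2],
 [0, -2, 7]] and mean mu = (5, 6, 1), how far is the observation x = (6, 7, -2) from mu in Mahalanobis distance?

Step 1 — centre the observation: (x - mu) = (1, 1, -3).

Step 2 — invert Sigma (cofactor / det for 3×3, or solve directly):
  Sigma^{-1} = [[0.1111, 0, 0],
 [0, 0.2917, 0.0833],
 [0, 0.0833, 0.1667]].

Step 3 — form the quadratic (x - mu)^T · Sigma^{-1} · (x - mu):
  Sigma^{-1} · (x - mu) = (0.1111, 0.0417, -0.4167).
  (x - mu)^T · [Sigma^{-1} · (x - mu)] = (1)·(0.1111) + (1)·(0.0417) + (-3)·(-0.4167) = 1.4028.

Step 4 — take square root: d = √(1.4028) ≈ 1.1844.

d(x, mu) = √(1.4028) ≈ 1.1844


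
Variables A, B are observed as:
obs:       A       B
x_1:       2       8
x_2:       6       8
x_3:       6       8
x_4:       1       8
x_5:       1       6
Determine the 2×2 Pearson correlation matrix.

Step 1 — column means:
  mean(A) = (2 + 6 + 6 + 1 + 1) / 5 = 16/5 = 3.2
  mean(B) = (8 + 8 + 8 + 8 + 6) / 5 = 38/5 = 7.6

Step 2 — sample variances and covariances s[i,j] = (1/(n-1)) · Σ_k (x_{k,i} - mean_i) · (x_{k,j} - mean_j), with n-1 = 4:
  s[A,A] = ((-1.2)·(-1.2) + (2.8)·(2.8) + (2.8)·(2.8) + (-2.2)·(-2.2) + (-2.2)·(-2.2)) / 4 = 26.8/4 = 6.7
  s[A,B] = ((-1.2)·(0.4) + (2.8)·(0.4) + (2.8)·(0.4) + (-2.2)·(0.4) + (-2.2)·(-1.6)) / 4 = 4.4/4 = 1.1
  s[B,B] = ((0.4)·(0.4) + (0.4)·(0.4) + (0.4)·(0.4) + (0.4)·(0.4) + (-1.6)·(-1.6)) / 4 = 3.2/4 = 0.8
  Sample standard deviations s_i = √(s[i,i]):
  s(A) = √(6.7) = 2.5884
  s(B) = √(0.8) = 0.8944

Step 3 — r_{ij} = s_{ij} / (s_i · s_j):
  r[A,A] = 1 (diagonal).
  r[A,B] = 1.1 / (2.5884 · 0.8944) = 1.1 / 2.3152 = 0.4751
  r[B,B] = 1 (diagonal).

R is symmetric with unit diagonal. Assembling:

R = [[1, 0.4751],
 [0.4751, 1]]


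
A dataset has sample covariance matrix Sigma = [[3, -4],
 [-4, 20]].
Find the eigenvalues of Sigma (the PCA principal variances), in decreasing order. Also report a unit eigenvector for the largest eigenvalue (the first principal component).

Step 1 — characteristic polynomial of 2×2 Sigma:
  det(Sigma - λI) = λ² - trace · λ + det = 0.
  trace = 3 + 20 = 23, det = 3·20 - (-4)² = 44.
Step 2 — discriminant:
  Δ = trace² - 4·det = 529 - 176 = 353.
Step 3 — eigenvalues:
  λ = (trace ± √Δ)/2 = (23 ± 18.7883)/2,
  λ_1 = 20.8941,  λ_2 = 2.1059.

Step 4 — unit eigenvector for λ_1: solve (Sigma - λ_1 I)v = 0. First row:
  (3 - 20.8941)·v_x + (-4)·v_y = 0, i.e. (-17.8941)·v_x + (-4)·v_y = 0,
  so v ∝ (b, λ_1 - a) = (-4, 17.8941); multiply by -1 so the first entry is positive: u = (4, -17.8941).
  ||u|| = √((4)² + (-17.8941)²) = √(336.2005) ≈ 18.3358,
  v_1 = u/||u|| ≈ (0.2182, -0.9759) (||v_1|| = 1).

λ_1 = 20.8941,  λ_2 = 2.1059;  v_1 ≈ (0.2182, -0.9759)


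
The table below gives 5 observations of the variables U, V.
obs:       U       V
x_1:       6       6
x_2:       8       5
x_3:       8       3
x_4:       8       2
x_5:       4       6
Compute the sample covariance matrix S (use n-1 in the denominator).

Step 1 — column means:
  mean(U) = (6 + 8 + 8 + 8 + 4) / 5 = 34/5 = 6.8
  mean(V) = (6 + 5 + 3 + 2 + 6) / 5 = 22/5 = 4.4

Step 2 — sample covariance S[i,j] = (1/(n-1)) · Σ_k (x_{k,i} - mean_i) · (x_{k,j} - mean_j), with n-1 = 4.
  S[U,U] = ((-0.8)·(-0.8) + (1.2)·(1.2) + (1.2)·(1.2) + (1.2)·(1.2) + (-2.8)·(-2.8)) / 4 = 12.8/4 = 3.2
  S[U,V] = ((-0.8)·(1.6) + (1.2)·(0.6) + (1.2)·(-1.4) + (1.2)·(-2.4) + (-2.8)·(1.6)) / 4 = -9.6/4 = -2.4
  S[V,V] = ((1.6)·(1.6) + (0.6)·(0.6) + (-1.4)·(-1.4) + (-2.4)·(-2.4) + (1.6)·(1.6)) / 4 = 13.2/4 = 3.3

S is symmetric (S[j,i] = S[i,j]). Assembling:

S = [[3.2, -2.4],
 [-2.4, 3.3]]


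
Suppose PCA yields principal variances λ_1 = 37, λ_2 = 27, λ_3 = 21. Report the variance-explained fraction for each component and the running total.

Step 1 — total variance = trace(Sigma) = Σ λ_i = 37 + 27 + 21 = 85.

Step 2 — fraction explained by component i = λ_i / Σ λ:
  PC1: 37/85 = 0.4353
  PC2: 27/85 = 0.3176
  PC3: 21/85 = 0.2471

Step 3 — cumulative fraction after k components = (λ_1 + ... + λ_k) / Σ λ:
  k = 1: 37/85 = 0.4353
  k = 2: (37 + 27)/85 = 64/85 = 0.7529
  k = 3: (37 + 27 + 21)/85 = 85/85 = 1

Summary (fraction, with percent):

explained: PC1 0.4353 (43.53%), PC2 0.3176 (31.76%), PC3 0.2471 (24.71%);  cumulative: 0.4353, 0.7529, 1


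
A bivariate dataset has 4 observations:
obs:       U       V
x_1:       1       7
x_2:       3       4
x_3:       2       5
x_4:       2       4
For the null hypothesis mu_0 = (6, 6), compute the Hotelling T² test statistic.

Step 1 — sample mean vector:
  mean(U) = (1 + 3 + 2 + 2) / 4 = 8/4 = 2
  mean(V) = (7 + 4 + 5 + 4) / 4 = 20/4 = 5
  x̄ = (2, 5),  deviation x̄ - mu_0 = (2, 5) - (6, 6) = (-4, -1).

Step 2 — sample covariance matrix, S[i,j] = (1/(n-1)) · Σ_k (x_{k,i} - mean_i) · (x_{k,j} - mean_j), divisor n-1 = 3:
  S[U,U] = ((-1)·(-1) + (1)·(1) + (0)·(0) + (0)·(0)) / 3 = 2/3 = 0.6667
  S[U,V] = ((-1)·(2) + (1)·(-1) + (0)·(0) + (0)·(-1)) / 3 = -3/3 = -1
  S[V,V] = ((2)·(2) + (-1)·(-1) + (0)·(0) + (-1)·(-1)) / 3 = 6/3 = 2
  S = [[0.6667, -1],
 [-1, 2]].

Step 3 — invert S. det(S) = 0.6667·2 - (-1)² = 0.3333.
  S^{-1} = (1/det) · [[d, -b], [-b, a]] = [[6, 3],
 [3, 2]].

Step 4 — quadratic form (x̄ - mu_0)^T · S^{-1} · (x̄ - mu_0):
  S^{-1} · (x̄ - mu_0) = (-27, -14),
  (x̄ - mu_0)^T · [...] = (-4)·(-27) + (-1)·(-14) = 122.

Step 5 — scale by n: T² = 4 · 122 = 488.

T² ≈ 488


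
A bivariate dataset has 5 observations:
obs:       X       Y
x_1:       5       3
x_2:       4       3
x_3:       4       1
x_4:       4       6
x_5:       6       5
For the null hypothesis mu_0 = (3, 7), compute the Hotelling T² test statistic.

Step 1 — sample mean vector:
  mean(X) = (5 + 4 + 4 + 4 + 6) / 5 = 23/5 = 4.6
  mean(Y) = (3 + 3 + 1 + 6 + 5) / 5 = 18/5 = 3.6
  x̄ = (4.6, 3.6),  deviation x̄ - mu_0 = (4.6, 3.6) - (3, 7) = (1.6, -3.4).

Step 2 — sample covariance matrix, S[i,j] = (1/(n-1)) · Σ_k (x_{k,i} - mean_i) · (x_{k,j} - mean_j), divisor n-1 = 4:
  S[X,X] = ((0.4)·(0.4) + (-0.6)·(-0.6) + (-0.6)·(-0.6) + (-0.6)·(-0.6) + (1.4)·(1.4)) / 4 = 3.2/4 = 0.8
  S[X,Y] = ((0.4)·(-0.6) + (-0.6)·(-0.6) + (-0.6)·(-2.6) + (-0.6)·(2.4) + (1.4)·(1.4)) / 4 = 2.2/4 = 0.55
  S[Y,Y] = ((-0.6)·(-0.6) + (-0.6)·(-0.6) + (-2.6)·(-2.6) + (2.4)·(2.4) + (1.4)·(1.4)) / 4 = 15.2/4 = 3.8
  S = [[0.8, 0.55],
 [0.55, 3.8]].

Step 3 — invert S. det(S) = 0.8·3.8 - (0.55)² = 2.7375.
  S^{-1} = (1/det) · [[d, -b], [-b, a]] = [[1.3881, -0.2009],
 [-0.2009, 0.2922]].

Step 4 — quadratic form (x̄ - mu_0)^T · S^{-1} · (x̄ - mu_0):
  S^{-1} · (x̄ - mu_0) = (2.9041, -1.3151),
  (x̄ - mu_0)^T · [...] = (1.6)·(2.9041) + (-3.4)·(-1.3151) = 9.1178.

Step 5 — scale by n: T² = 5 · 9.1178 = 45.589.

T² ≈ 45.589


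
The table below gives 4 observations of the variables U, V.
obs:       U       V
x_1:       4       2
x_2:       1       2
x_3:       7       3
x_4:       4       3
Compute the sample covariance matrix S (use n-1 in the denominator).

Step 1 — column means:
  mean(U) = (4 + 1 + 7 + 4) / 4 = 16/4 = 4
  mean(V) = (2 + 2 + 3 + 3) / 4 = 10/4 = 2.5

Step 2 — sample covariance S[i,j] = (1/(n-1)) · Σ_k (x_{k,i} - mean_i) · (x_{k,j} - mean_j), with n-1 = 3.
  S[U,U] = ((0)·(0) + (-3)·(-3) + (3)·(3) + (0)·(0)) / 3 = 18/3 = 6
  S[U,V] = ((0)·(-0.5) + (-3)·(-0.5) + (3)·(0.5) + (0)·(0.5)) / 3 = 3/3 = 1
  S[V,V] = ((-0.5)·(-0.5) + (-0.5)·(-0.5) + (0.5)·(0.5) + (0.5)·(0.5)) / 3 = 1/3 = 0.3333

S is symmetric (S[j,i] = S[i,j]). Assembling:

S = [[6, 1],
 [1, 0.3333]]


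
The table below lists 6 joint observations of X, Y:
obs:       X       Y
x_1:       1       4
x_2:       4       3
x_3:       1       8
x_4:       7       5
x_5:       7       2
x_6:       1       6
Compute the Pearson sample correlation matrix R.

Step 1 — column means:
  mean(X) = (1 + 4 + 1 + 7 + 7 + 1) / 6 = 21/6 = 3.5
  mean(Y) = (4 + 3 + 8 + 5 + 2 + 6) / 6 = 28/6 = 4.6667

Step 2 — sample variances and covariances s[i,j] = (1/(n-1)) · Σ_k (x_{k,i} - mean_i) · (x_{k,j} - mean_j), with n-1 = 5:
  s[X,X] = ((-2.5)·(-2.5) + (0.5)·(0.5) + (-2.5)·(-2.5) + (3.5)·(3.5) + (3.5)·(3.5) + (-2.5)·(-2.5)) / 5 = 43.5/5 = 8.7
  s[X,Y] = ((-2.5)·(-0.6667) + (0.5)·(-1.6667) + (-2.5)·(3.3333) + (3.5)·(0.3333) + (3.5)·(-2.6667) + (-2.5)·(1.3333)) / 5 = -19/5 = -3.8
  s[Y,Y] = ((-0.6667)·(-0.6667) + (-1.6667)·(-1.6667) + (3.3333)·(3.3333) + (0.3333)·(0.3333) + (-2.6667)·(-2.6667) + (1.3333)·(1.3333)) / 5 = 23.3333/5 = 4.6667
  Sample standard deviations s_i = √(s[i,i]):
  s(X) = √(8.7) = 2.9496
  s(Y) = √(4.6667) = 2.1602

Step 3 — r_{ij} = s_{ij} / (s_i · s_j):
  r[X,X] = 1 (diagonal).
  r[X,Y] = -3.8 / (2.9496 · 2.1602) = -3.8 / 6.3718 = -0.5964
  r[Y,Y] = 1 (diagonal).

R is symmetric with unit diagonal. Assembling:

R = [[1, -0.5964],
 [-0.5964, 1]]


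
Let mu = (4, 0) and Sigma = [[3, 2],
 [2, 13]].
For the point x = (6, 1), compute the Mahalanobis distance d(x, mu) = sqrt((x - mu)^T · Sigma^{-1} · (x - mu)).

Step 1 — centre the observation: (x - mu) = (2, 1).

Step 2 — invert Sigma. det(Sigma) = 3·13 - (2)² = 35.
  Sigma^{-1} = (1/det) · [[d, -b], [-b, a]] = [[0.3714, -0.0571],
 [-0.0571, 0.0857]].

Step 3 — form the quadratic (x - mu)^T · Sigma^{-1} · (x - mu):
  Sigma^{-1} · (x - mu) = (0.6857, -0.0286).
  (x - mu)^T · [Sigma^{-1} · (x - mu)] = (2)·(0.6857) + (1)·(-0.0286) = 1.3429.

Step 4 — take square root: d = √(1.3429) ≈ 1.1588.

d(x, mu) = √(1.3429) ≈ 1.1588


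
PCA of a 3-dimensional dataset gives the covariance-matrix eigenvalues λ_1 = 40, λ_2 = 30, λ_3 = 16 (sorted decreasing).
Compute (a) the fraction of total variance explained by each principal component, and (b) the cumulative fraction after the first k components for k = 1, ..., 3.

Step 1 — total variance = trace(Sigma) = Σ λ_i = 40 + 30 + 16 = 86.

Step 2 — fraction explained by component i = λ_i / Σ λ:
  PC1: 40/86 = 0.4651
  PC2: 30/86 = 0.3488
  PC3: 16/86 = 0.186

Step 3 — cumulative fraction after k components = (λ_1 + ... + λ_k) / Σ λ:
  k = 1: 40/86 = 0.4651
  k = 2: (40 + 30)/86 = 70/86 = 0.814
  k = 3: (40 + 30 + 16)/86 = 86/86 = 1

Summary (fraction, with percent):

explained: PC1 0.4651 (46.51%), PC2 0.3488 (34.88%), PC3 0.186 (18.6%);  cumulative: 0.4651, 0.814, 1


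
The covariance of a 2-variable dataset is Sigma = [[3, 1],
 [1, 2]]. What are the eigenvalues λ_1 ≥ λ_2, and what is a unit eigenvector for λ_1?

Step 1 — characteristic polynomial of 2×2 Sigma:
  det(Sigma - λI) = λ² - trace · λ + det = 0.
  trace = 3 + 2 = 5, det = 3·2 - (1)² = 5.
Step 2 — discriminant:
  Δ = trace² - 4·det = 25 - 20 = 5.
Step 3 — eigenvalues:
  λ = (trace ± √Δ)/2 = (5 ± 2.2361)/2,
  λ_1 = 3.618,  λ_2 = 1.382.

Step 4 — unit eigenvector for λ_1: solve (Sigma - λ_1 I)v = 0. First row:
  (3 - 3.618)·v_x + (1)·v_y = 0, i.e. (-0.618)·v_x + (1)·v_y = 0,
  so v ∝ (b, λ_1 - a) = (1, 0.618) = u.
  ||u|| = √((1)² + (0.618)²) = √(1.382) ≈ 1.1756,
  v_1 = u/||u|| ≈ (0.8507, 0.5257) (||v_1|| = 1).

λ_1 = 3.618,  λ_2 = 1.382;  v_1 ≈ (0.8507, 0.5257)


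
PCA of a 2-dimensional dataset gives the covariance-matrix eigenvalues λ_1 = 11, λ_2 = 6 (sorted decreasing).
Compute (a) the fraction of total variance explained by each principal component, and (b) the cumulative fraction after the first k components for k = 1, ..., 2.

Step 1 — total variance = trace(Sigma) = Σ λ_i = 11 + 6 = 17.

Step 2 — fraction explained by component i = λ_i / Σ λ:
  PC1: 11/17 = 0.6471
  PC2: 6/17 = 0.3529

Step 3 — cumulative fraction after k components = (λ_1 + ... + λ_k) / Σ λ:
  k = 1: 11/17 = 0.6471
  k = 2: (11 + 6)/17 = 17/17 = 1

Summary (fraction, with percent):

explained: PC1 0.6471 (64.71%), PC2 0.3529 (35.29%);  cumulative: 0.6471, 1


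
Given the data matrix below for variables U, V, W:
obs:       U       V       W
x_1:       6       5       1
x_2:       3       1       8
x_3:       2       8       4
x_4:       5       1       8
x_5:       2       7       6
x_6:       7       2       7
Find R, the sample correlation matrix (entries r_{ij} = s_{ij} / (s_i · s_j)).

Step 1 — column means:
  mean(U) = (6 + 3 + 2 + 5 + 2 + 7) / 6 = 25/6 = 4.1667
  mean(V) = (5 + 1 + 8 + 1 + 7 + 2) / 6 = 24/6 = 4
  mean(W) = (1 + 8 + 4 + 8 + 6 + 7) / 6 = 34/6 = 5.6667

Step 2 — sample variances and covariances s[i,j] = (1/(n-1)) · Σ_k (x_{k,i} - mean_i) · (x_{k,j} - mean_j), with n-1 = 5:
  s[U,U] = ((1.8333)·(1.8333) + (-1.1667)·(-1.1667) + (-2.1667)·(-2.1667) + (0.8333)·(0.8333) + (-2.1667)·(-2.1667) + (2.8333)·(2.8333)) / 5 = 22.8333/5 = 4.5667
  s[U,V] = ((1.8333)·(1) + (-1.1667)·(-3) + (-2.1667)·(4) + (0.8333)·(-3) + (-2.1667)·(3) + (2.8333)·(-2)) / 5 = -18/5 = -3.6
  s[U,W] = ((1.8333)·(-4.6667) + (-1.1667)·(2.3333) + (-2.1667)·(-1.6667) + (0.8333)·(2.3333) + (-2.1667)·(0.3333) + (2.8333)·(1.3333)) / 5 = -2.6667/5 = -0.5333
  s[V,V] = ((1)·(1) + (-3)·(-3) + (4)·(4) + (-3)·(-3) + (3)·(3) + (-2)·(-2)) / 5 = 48/5 = 9.6
  s[V,W] = ((1)·(-4.6667) + (-3)·(2.3333) + (4)·(-1.6667) + (-3)·(2.3333) + (3)·(0.3333) + (-2)·(1.3333)) / 5 = -27/5 = -5.4
  s[W,W] = ((-4.6667)·(-4.6667) + (2.3333)·(2.3333) + (-1.6667)·(-1.6667) + (2.3333)·(2.3333) + (0.3333)·(0.3333) + (1.3333)·(1.3333)) / 5 = 37.3333/5 = 7.4667
  Sample standard deviations s_i = √(s[i,i]):
  s(U) = √(4.5667) = 2.137
  s(V) = √(9.6) = 3.0984
  s(W) = √(7.4667) = 2.7325

Step 3 — r_{ij} = s_{ij} / (s_i · s_j):
  r[U,U] = 1 (diagonal).
  r[U,V] = -3.6 / (2.137 · 3.0984) = -3.6 / 6.6212 = -0.5437
  r[U,W] = -0.5333 / (2.137 · 2.7325) = -0.5333 / 5.8393 = -0.0913
  r[V,V] = 1 (diagonal).
  r[V,W] = -5.4 / (3.0984 · 2.7325) = -5.4 / 8.4664 = -0.6378
  r[W,W] = 1 (diagonal).

R is symmetric with unit diagonal. Assembling:

R = [[1, -0.5437, -0.0913],
 [-0.5437, 1, -0.6378],
 [-0.0913, -0.6378, 1]]


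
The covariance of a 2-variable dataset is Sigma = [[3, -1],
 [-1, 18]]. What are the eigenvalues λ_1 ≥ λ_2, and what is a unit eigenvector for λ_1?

Step 1 — characteristic polynomial of 2×2 Sigma:
  det(Sigma - λI) = λ² - trace · λ + det = 0.
  trace = 3 + 18 = 21, det = 3·18 - (-1)² = 53.
Step 2 — discriminant:
  Δ = trace² - 4·det = 441 - 212 = 229.
Step 3 — eigenvalues:
  λ = (trace ± √Δ)/2 = (21 ± 15.1327)/2,
  λ_1 = 18.0664,  λ_2 = 2.9336.

Step 4 — unit eigenvector for λ_1: solve (Sigma - λ_1 I)v = 0. First row:
  (3 - 18.0664)·v_x + (-1)·v_y = 0, i.e. (-15.0664)·v_x + (-1)·v_y = 0,
  so v ∝ (b, λ_1 - a) = (-1, 15.0664); multiply by -1 so the first entry is positive: u = (1, -15.0664).
  ||u|| = √((1)² + (-15.0664)²) = √(227.9956) ≈ 15.0995,
  v_1 = u/||u|| ≈ (0.0662, -0.9978) (||v_1|| = 1).

λ_1 = 18.0664,  λ_2 = 2.9336;  v_1 ≈ (0.0662, -0.9978)


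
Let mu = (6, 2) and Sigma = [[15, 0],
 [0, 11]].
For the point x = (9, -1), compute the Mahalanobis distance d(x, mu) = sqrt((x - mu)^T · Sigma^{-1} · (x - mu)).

Step 1 — centre the observation: (x - mu) = (3, -3).

Step 2 — invert Sigma. det(Sigma) = 15·11 - (0)² = 165.
  Sigma^{-1} = (1/det) · [[d, -b], [-b, a]] = [[0.0667, 0],
 [0, 0.0909]].

Step 3 — form the quadratic (x - mu)^T · Sigma^{-1} · (x - mu):
  Sigma^{-1} · (x - mu) = (0.2, -0.2727).
  (x - mu)^T · [Sigma^{-1} · (x - mu)] = (3)·(0.2) + (-3)·(-0.2727) = 1.4182.

Step 4 — take square root: d = √(1.4182) ≈ 1.1909.

d(x, mu) = √(1.4182) ≈ 1.1909


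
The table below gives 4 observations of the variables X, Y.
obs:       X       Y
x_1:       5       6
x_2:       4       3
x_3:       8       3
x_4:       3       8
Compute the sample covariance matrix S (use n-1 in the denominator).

Step 1 — column means:
  mean(X) = (5 + 4 + 8 + 3) / 4 = 20/4 = 5
  mean(Y) = (6 + 3 + 3 + 8) / 4 = 20/4 = 5

Step 2 — sample covariance S[i,j] = (1/(n-1)) · Σ_k (x_{k,i} - mean_i) · (x_{k,j} - mean_j), with n-1 = 3.
  S[X,X] = ((0)·(0) + (-1)·(-1) + (3)·(3) + (-2)·(-2)) / 3 = 14/3 = 4.6667
  S[X,Y] = ((0)·(1) + (-1)·(-2) + (3)·(-2) + (-2)·(3)) / 3 = -10/3 = -3.3333
  S[Y,Y] = ((1)·(1) + (-2)·(-2) + (-2)·(-2) + (3)·(3)) / 3 = 18/3 = 6

S is symmetric (S[j,i] = S[i,j]). Assembling:

S = [[4.6667, -3.3333],
 [-3.3333, 6]]
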